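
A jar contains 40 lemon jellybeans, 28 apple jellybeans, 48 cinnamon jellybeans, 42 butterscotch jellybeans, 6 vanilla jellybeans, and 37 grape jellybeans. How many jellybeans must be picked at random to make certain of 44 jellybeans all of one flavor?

197

In the worst case we take at most 43 of each flavor, but all 40 lemon, all 28 apple, all 42 butterscotch, all 6 vanilla, and all 37 grape (fewer than 43), giving 40 + 28 + 43 + 42 + 6 + 37 = 196.
One more jellybean then forces some flavor to 44, so 196 + 1 = 197.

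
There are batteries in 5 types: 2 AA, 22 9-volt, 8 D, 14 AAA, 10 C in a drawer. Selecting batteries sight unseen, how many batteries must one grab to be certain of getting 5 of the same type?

19

In the worst case we take at most 4 of each type, but all 2 AA (fewer than 4), giving 2 + 4 + 4 + 4 + 4 = 18.
One more battery then forces some type to 5, so 18 + 1 = 19.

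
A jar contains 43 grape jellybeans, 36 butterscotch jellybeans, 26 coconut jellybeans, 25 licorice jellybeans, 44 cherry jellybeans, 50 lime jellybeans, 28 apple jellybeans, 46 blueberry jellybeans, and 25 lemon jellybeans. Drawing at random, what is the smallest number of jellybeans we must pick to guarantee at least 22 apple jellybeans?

The worst case draws every non-apple jellybean first: 43 + 36 + 26 + 25 + 44 + 50 + 46 + 25 = 295.
The next 22 draws are then forced to be apple, giving 295 + 22 = 317.

317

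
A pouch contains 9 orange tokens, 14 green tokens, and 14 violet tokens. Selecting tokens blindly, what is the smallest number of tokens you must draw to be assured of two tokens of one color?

4

The worst case takes 1 token of each color without reaching 2 of any: 3 × 1 = 3.
The next token must bring some color to 2, so 3 + 1 = 4.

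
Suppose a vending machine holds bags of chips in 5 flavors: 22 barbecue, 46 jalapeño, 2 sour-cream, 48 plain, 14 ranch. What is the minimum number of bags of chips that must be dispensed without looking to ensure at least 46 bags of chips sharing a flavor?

129

In the worst case we take at most 45 of each flavor, but all 22 barbecue, all 2 sour-cream, and all 14 ranch (fewer than 45), giving 22 + 45 + 2 + 45 + 14 = 128.
One more bag of chips then forces some flavor to 46, so 128 + 1 = 129.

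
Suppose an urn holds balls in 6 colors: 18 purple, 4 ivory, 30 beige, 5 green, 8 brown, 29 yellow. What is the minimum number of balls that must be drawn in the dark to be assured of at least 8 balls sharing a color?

In the worst case we take at most 7 of each color, but all 4 ivory and all 5 green (fewer than 7), giving 7 + 4 + 7 + 5 + 7 + 7 = 37.
One more ball then forces some color to 8, so 37 + 1 = 38.

38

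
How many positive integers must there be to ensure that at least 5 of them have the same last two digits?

401

There are 100 possible two-digit endings acting as pigeonholes.
With 100 × 4 = 400 positive integers we could place exactly 4 in each, with no class reaching 5.
One more forces some class to hold 5, so 400 + 1 = 401.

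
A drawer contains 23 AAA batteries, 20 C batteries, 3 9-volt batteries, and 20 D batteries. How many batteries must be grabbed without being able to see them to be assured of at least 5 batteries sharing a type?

In the worst case we take at most 4 of each type, but all 3 9-volt (fewer than 4), giving 4 + 4 + 3 + 4 = 15.
One more battery then forces some type to 5, so 15 + 1 = 16.

16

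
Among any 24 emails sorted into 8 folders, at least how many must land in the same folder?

The 24 emails fall into 8 folders.
If each of the 8 folders held at most 2, the total would be at most 8 × 2 = 16 < 24, a contradiction.
So at least one holds ⌈24/8⌉ = 3.

3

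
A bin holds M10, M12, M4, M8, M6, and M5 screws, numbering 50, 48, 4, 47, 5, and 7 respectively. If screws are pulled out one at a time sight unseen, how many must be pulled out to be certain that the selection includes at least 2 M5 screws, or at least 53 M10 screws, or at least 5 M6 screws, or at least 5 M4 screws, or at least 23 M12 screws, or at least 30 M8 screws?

111

The worst case stops just short of every target: all 50 M10, 22 M12, 4 M4, 29 M8, 4 M6, 1 M5 — 50 + 22 + 4 + 29 + 4 + 1 = 110 screws.
One more screw must push some size to its target, so 110 + 1 = 111.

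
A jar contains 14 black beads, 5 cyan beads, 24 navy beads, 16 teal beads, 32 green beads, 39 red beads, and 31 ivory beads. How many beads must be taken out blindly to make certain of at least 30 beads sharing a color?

147

In the worst case we take at most 29 of each color, but all 14 black, all 5 cyan, all 24 navy, and all 16 teal (fewer than 29), giving 14 + 5 + 24 + 16 + 29 + 29 + 29 = 146.
One more bead then forces some color to 30, so 146 + 1 = 147.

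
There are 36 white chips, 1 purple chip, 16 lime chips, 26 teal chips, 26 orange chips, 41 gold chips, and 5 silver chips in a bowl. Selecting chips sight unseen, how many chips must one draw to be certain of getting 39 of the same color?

In the worst case we take at most 38 of each color, but all 36 white, all 1 purple, all 16 lime, all 26 teal, all 26 orange, and all 5 silver (fewer than 38), giving 36 + 1 + 16 + 26 + 26 + 38 + 5 = 148.
One more chip then forces some color to 39, so 148 + 1 = 149.

149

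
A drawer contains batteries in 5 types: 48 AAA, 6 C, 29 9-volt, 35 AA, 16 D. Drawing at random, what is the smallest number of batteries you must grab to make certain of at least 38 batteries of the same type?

In the worst case we take at most 37 of each type, but all 6 C, all 29 9-volt, all 35 AA, and all 16 D (fewer than 37), giving 37 + 6 + 29 + 35 + 16 = 123.
One more battery then forces some type to 38, so 123 + 1 = 124.

124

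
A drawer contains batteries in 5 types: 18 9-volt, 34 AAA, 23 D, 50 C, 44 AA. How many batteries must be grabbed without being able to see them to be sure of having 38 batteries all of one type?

In the worst case we take at most 37 of each type, but all 18 9-volt, all 34 AAA, and all 23 D (fewer than 37), giving 18 + 34 + 23 + 37 + 37 = 149.
One more battery then forces some type to 38, so 149 + 1 = 150.

150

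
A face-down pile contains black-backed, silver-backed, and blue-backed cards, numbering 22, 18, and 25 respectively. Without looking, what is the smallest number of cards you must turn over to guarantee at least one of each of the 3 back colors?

48

The hardest back color to obtain is silver-backed: we could draw every other card first — 65 − 18 = 47 cards — without a single silver-backed one.
The next draw must be silver-backed, so 47 + 1 = 48.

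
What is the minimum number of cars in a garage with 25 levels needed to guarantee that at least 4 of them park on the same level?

76

There are 25 levels acting as pigeonholes.
With 25 × 3 = 75 cars we could place exactly 3 in each, with no class reaching 4.
One more forces some class to hold 4, so 75 + 1 = 76.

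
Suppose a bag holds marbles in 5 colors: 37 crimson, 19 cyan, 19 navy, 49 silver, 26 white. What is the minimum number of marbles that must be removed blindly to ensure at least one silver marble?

102

The worst case draws every non-silver marble first: 37 + 19 + 19 + 26 = 101.
The next draw is then forced to be silver, giving 101 + 1 = 102.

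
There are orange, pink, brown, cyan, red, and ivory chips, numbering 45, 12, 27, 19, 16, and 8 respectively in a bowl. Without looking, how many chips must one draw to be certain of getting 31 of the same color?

113

In the worst case we take at most 30 of each color, but all 12 pink, all 27 brown, all 19 cyan, all 16 red, and all 8 ivory (fewer than 30), giving 30 + 12 + 27 + 19 + 16 + 8 = 112.
One more chip then forces some color to 31, so 112 + 1 = 113.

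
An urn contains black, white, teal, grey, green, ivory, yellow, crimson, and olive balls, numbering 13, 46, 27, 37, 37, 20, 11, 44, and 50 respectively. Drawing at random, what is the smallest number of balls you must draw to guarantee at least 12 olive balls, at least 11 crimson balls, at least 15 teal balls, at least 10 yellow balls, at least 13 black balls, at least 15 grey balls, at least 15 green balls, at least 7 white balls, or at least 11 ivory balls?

101

The worst case stops just short of every target: 12 black, 6 white, 14 teal, 14 grey, 14 green, 10 ivory, 9 yellow, 10 crimson, 11 olive — 12 + 6 + 14 + 14 + 14 + 10 + 9 + 10 + 11 = 100 balls.
One more ball must push some color to its target, so 100 + 1 = 101.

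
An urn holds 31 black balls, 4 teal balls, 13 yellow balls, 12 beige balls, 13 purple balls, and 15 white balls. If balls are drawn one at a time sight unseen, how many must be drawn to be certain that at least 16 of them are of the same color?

73

Treat the 6 colors as pigeonholes.
In the worst case we take at most 15 of each color, but all 4 teal, all 13 yellow, all 12 beige, and all 13 purple (fewer than 15), giving 15 + 4 + 13 + 12 + 13 + 15 = 72.
One more ball then forces some color to 16, so 72 + 1 = 73.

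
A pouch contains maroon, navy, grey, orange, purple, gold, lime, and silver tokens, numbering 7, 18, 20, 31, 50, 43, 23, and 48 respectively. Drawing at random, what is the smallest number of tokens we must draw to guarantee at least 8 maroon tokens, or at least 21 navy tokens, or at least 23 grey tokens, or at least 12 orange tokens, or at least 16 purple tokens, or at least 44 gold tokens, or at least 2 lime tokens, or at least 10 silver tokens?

Each of the 8 colors has its own threshold; avoid all of them simultaneously.
The worst case stops just short of every target: 7 maroon, all 18 navy, all 20 grey, 11 orange, 15 purple, 43 gold, 1 lime, 9 silver — 7 + 18 + 20 + 11 + 15 + 43 + 1 + 9 = 124 tokens.
One more token must push some color to its target, so 124 + 1 = 125.

125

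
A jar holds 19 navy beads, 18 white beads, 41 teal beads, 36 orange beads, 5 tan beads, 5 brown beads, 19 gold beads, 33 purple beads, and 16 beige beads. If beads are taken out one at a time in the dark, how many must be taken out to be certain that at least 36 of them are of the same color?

Treat the 9 colors as pigeonholes.
In the worst case we take at most 35 of each color, but all 19 navy, all 18 white, all 5 tan, all 5 brown, all 19 gold, all 33 purple, and all 16 beige (fewer than 35), giving 19 + 18 + 35 + 35 + 5 + 5 + 19 + 33 + 16 = 185.
One more bead then forces some color to 36, so 185 + 1 = 186.

186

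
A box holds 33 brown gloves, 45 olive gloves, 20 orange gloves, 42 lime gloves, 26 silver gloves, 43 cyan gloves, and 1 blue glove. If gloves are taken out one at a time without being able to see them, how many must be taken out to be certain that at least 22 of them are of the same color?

In the worst case we take at most 21 of each color, but all 20 orange and all 1 blue (fewer than 21), giving 21 + 21 + 20 + 21 + 21 + 21 + 1 = 126.
One more glove then forces some color to 22, so 126 + 1 = 127.

127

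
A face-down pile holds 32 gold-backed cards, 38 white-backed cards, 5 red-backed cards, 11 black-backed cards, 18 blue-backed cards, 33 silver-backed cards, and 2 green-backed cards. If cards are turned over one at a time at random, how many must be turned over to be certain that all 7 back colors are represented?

The hardest back color to obtain is green-backed: we could draw every other card first — 139 − 2 = 137 cards — without a single green-backed one.
The next draw must be green-backed, so 137 + 1 = 138.

138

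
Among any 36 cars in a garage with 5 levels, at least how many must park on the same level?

8

If each of the 5 levels held at most 7, the total would be at most 5 × 7 = 35 < 36, a contradiction.
So at least one holds ⌈36/5⌉ = 8.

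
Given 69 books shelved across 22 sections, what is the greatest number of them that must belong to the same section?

If each of the 22 sections held at most 3, the total would be at most 22 × 3 = 66 < 69, a contradiction.
So at least one holds ⌈69/22⌉ = 4.

4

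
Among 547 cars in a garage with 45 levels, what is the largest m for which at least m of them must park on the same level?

13

The 547 cars fall into 45 levels.
If each of the 45 levels held at most 12, the total would be at most 45 × 12 = 540 < 547, a contradiction.
So at least one holds ⌈547/45⌉ = 13.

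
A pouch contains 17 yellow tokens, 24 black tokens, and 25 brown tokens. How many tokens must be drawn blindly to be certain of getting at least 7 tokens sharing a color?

Treat the 3 colors as pigeonholes.
The worst case takes 6 tokens of each color without reaching 7 of any: 3 × 6 = 18.
The next token must bring some color to 7, so 18 + 1 = 19.

19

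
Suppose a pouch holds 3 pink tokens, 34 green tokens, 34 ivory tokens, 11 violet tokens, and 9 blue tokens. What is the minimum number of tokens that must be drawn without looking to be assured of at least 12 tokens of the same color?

In the worst case we take at most 11 of each color, but all 3 pink and all 9 blue (fewer than 11), giving 3 + 11 + 11 + 11 + 9 = 45.
One more token then forces some color to 12, so 45 + 1 = 46.

46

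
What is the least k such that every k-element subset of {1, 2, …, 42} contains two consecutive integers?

22

Partition {1, …, 42} into 21 pairs: {1,2}, {3,4}, …, {41,42}.
Choosing 21 integers — say the 21 even numbers 2, 4, …, 42 — takes one from each pair and avoids the property.
Choosing 22 forces two into the same pair by pigeonhole, and those are consecutive. So 22.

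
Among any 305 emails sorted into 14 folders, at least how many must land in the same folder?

The 305 emails fall into 14 folders.
If each of the 14 folders held at most 21, the total would be at most 14 × 21 = 294 < 305, a contradiction.
So at least one holds ⌈305/14⌉ = 22.

22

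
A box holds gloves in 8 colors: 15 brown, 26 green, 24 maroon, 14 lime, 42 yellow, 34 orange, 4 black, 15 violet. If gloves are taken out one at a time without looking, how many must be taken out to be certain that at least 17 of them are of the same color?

113

Treat the 8 colors as pigeonholes.
In the worst case we take at most 16 of each color, but all 15 brown, all 14 lime, all 4 black, and all 15 violet (fewer than 16), giving 15 + 16 + 16 + 14 + 16 + 16 + 4 + 15 = 112.
One more glove then forces some color to 17, so 112 + 1 = 113.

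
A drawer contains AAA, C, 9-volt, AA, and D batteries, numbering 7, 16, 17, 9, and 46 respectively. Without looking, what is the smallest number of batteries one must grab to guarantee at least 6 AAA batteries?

The worst case draws every non-AAA battery first: 16 + 17 + 9 + 46 = 88.
The next 6 draws are then forced to be AAA, giving 88 + 6 = 94.

94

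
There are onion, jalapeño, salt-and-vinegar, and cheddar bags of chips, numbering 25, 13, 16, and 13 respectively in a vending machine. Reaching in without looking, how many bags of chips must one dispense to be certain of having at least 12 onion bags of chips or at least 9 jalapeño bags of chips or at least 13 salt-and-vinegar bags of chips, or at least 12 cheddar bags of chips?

43

The worst case stops just short of every target: 11 onion, 8 jalapeño, 12 salt-and-vinegar, 11 cheddar — 11 + 8 + 12 + 11 = 42 bags of chips.
One more bag of chips must push some flavor to its target, so 42 + 1 = 43.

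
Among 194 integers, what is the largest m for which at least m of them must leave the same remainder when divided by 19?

11

The 194 integers fall into 19 residue classes modulo 19.
If each of the 19 residue classes modulo 19 held at most 10, the total would be at most 19 × 10 = 190 < 194, a contradiction.
So at least one holds ⌈194/19⌉ = 11.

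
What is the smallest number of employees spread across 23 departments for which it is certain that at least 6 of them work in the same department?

There are 23 departments acting as pigeonholes.
With 23 × 5 = 115 employees we could place exactly 5 in each, with no class reaching 6.
One more forces some class to hold 6, so 115 + 1 = 116.

116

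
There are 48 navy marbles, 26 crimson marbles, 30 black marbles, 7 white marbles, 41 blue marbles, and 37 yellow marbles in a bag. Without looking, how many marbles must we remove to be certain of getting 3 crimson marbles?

166

To avoid crimson marbles as long as possible, exhaust the other 5 colors first.
The worst case draws every non-crimson marble first: 48 + 30 + 7 + 41 + 37 = 163.
The next 3 draws are then forced to be crimson, giving 163 + 3 = 166.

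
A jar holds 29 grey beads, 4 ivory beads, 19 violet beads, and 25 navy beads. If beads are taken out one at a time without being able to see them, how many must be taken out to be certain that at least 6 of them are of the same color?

20

In the worst case we take at most 5 of each color, but all 4 ivory (fewer than 5), giving 5 + 4 + 5 + 5 = 19.
One more bead then forces some color to 6, so 19 + 1 = 20.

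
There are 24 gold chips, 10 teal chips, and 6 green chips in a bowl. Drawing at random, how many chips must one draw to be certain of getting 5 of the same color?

The worst case takes 4 chips of each color without reaching 5 of any: 3 × 4 = 12.
The next chip must bring some color to 5, so 12 + 1 = 13.

13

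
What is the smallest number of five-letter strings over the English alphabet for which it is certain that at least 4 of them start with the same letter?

79

There are 26 possible first letters acting as pigeonholes.
With 26 × 3 = 78 five-letter strings over the English alphabet we could place exactly 3 in each, with no class reaching 4.
One more forces some class to hold 4, so 78 + 1 = 79.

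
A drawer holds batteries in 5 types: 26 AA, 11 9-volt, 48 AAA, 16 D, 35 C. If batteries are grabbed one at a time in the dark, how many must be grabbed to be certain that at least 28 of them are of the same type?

In the worst case we take at most 27 of each type, but all 26 AA, all 11 9-volt, and all 16 D (fewer than 27), giving 26 + 11 + 27 + 16 + 27 = 107.
One more battery then forces some type to 28, so 107 + 1 = 108.

108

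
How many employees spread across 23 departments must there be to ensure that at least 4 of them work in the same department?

70

There are 23 departments acting as pigeonholes.
With 23 × 3 = 69 employees we could place exactly 3 in each, with no class reaching 4.
One more forces some class to hold 4, so 69 + 1 = 70.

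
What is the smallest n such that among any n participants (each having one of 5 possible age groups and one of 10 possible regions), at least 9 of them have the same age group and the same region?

There are 5 × 10 = 50 (age group, region) combinations acting as pigeonholes.
With 50 × 8 = 400 participants we could place exactly 8 in each, with no (age group, region) pair reaching 9.
One more forces some (age group, region) pair to hold 9, so 400 + 1 = 401.

401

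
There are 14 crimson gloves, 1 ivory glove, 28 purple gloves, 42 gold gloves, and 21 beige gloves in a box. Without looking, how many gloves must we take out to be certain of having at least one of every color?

106

The hardest color to obtain is ivory: we could draw every other glove first — 106 − 1 = 105 gloves — without a single ivory one.
The next draw must be ivory, so 105 + 1 = 106.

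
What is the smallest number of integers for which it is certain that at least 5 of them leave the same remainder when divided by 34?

137

There are 34 residue classes modulo 34 acting as pigeonholes.
With 34 × 4 = 136 integers we could place exactly 4 in each, with no class reaching 5.
One more forces some class to hold 5, so 136 + 1 = 137.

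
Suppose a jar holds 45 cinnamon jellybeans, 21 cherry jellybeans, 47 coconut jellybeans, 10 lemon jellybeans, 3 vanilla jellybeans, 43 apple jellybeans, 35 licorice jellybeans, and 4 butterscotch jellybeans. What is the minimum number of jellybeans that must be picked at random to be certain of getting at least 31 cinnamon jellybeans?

The worst case draws every non-cinnamon jellybean first: 21 + 47 + 10 + 3 + 43 + 35 + 4 = 163.
The next 31 draws are then forced to be cinnamon, giving 163 + 31 = 194.

194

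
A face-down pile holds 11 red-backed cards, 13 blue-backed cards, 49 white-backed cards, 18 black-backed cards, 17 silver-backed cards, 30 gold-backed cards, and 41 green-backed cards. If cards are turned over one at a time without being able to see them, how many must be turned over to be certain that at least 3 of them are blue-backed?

169

The worst case draws every non-blue-backed card first: 11 + 49 + 18 + 17 + 30 + 41 = 166.
The next 3 draws are then forced to be blue-backed, giving 166 + 3 = 169.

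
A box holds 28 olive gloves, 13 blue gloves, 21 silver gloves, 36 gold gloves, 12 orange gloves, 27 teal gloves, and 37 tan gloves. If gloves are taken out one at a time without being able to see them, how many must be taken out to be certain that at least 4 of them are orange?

The worst case draws every non-orange glove first: 28 + 13 + 21 + 36 + 27 + 37 = 162.
The next 4 draws are then forced to be orange, giving 162 + 4 = 166.

166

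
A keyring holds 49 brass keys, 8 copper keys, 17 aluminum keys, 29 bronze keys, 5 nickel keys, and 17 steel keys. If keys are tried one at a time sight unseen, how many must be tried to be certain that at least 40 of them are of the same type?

Treat the 6 types as pigeonholes.
In the worst case we take at most 39 of each type, but all 8 copper, all 17 aluminum, all 29 bronze, all 5 nickel, and all 17 steel (fewer than 39), giving 39 + 8 + 17 + 29 + 5 + 17 = 115.
One more key then forces some type to 40, so 115 + 1 = 116.

116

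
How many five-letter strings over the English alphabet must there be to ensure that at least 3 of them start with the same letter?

There are 26 possible first letters acting as pigeonholes.
With 26 × 2 = 52 five-letter strings over the English alphabet we could place exactly 2 in each, with no class reaching 3.
One more forces some class to hold 3, so 52 + 1 = 53.

53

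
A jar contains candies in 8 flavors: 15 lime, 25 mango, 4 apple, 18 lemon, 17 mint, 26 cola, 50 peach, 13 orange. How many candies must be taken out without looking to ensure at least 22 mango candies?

The worst case draws every non-mango candy first: 15 + 4 + 18 + 17 + 26 + 50 + 13 = 143.
The next 22 draws are then forced to be mango, giving 143 + 22 = 165.

165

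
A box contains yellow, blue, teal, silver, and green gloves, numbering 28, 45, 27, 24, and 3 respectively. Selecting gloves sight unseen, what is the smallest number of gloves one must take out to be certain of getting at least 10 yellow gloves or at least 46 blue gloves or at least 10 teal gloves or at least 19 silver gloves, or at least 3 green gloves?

The worst case stops just short of every target: 9 yellow, 45 blue, 9 teal, 18 silver, 2 green — 9 + 45 + 9 + 18 + 2 = 83 gloves.
One more glove must push some color to its target, so 83 + 1 = 84.

84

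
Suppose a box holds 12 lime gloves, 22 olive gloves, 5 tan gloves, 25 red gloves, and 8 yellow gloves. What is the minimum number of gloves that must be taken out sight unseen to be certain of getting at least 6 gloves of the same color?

26

The worst case takes 5 gloves of each color without reaching 6 of any: 5 × 5 = 25.
The next glove must bring some color to 6, so 25 + 1 = 26.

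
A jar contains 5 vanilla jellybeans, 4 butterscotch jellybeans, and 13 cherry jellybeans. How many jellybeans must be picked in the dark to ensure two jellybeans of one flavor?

4

The worst case takes 1 jellybean of each flavor without reaching 2 of any: 3 × 1 = 3.
The next jellybean must bring some flavor to 2, so 3 + 1 = 4.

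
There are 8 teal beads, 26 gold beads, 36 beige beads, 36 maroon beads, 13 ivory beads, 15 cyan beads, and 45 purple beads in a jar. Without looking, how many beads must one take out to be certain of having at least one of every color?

172

The hardest color to obtain is teal: we could draw every other bead first — 179 − 8 = 171 beads — without a single teal one.
The next draw must be teal, so 171 + 1 = 172.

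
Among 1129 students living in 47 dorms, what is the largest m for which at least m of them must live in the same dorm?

If each of the 47 dorms held at most 24, the total would be at most 47 × 24 = 1128 < 1129, a contradiction.
So at least one holds ⌈1129/47⌉ = 25.

25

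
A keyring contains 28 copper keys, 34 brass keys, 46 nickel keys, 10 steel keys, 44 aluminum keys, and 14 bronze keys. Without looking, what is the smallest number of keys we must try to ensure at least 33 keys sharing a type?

149

In the worst case we take at most 32 of each type, but all 28 copper, all 10 steel, and all 14 bronze (fewer than 32), giving 28 + 32 + 32 + 10 + 32 + 14 = 148.
One more key then forces some type to 33, so 148 + 1 = 149.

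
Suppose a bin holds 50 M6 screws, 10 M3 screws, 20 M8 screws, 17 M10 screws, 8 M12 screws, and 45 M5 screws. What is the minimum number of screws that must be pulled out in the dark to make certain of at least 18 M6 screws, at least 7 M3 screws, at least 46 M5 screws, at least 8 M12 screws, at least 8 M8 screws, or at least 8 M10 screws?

90

Each of the 6 sizes has its own threshold; avoid all of them simultaneously.
The worst case stops just short of every target: 17 M6, 6 M3, 7 M8, 7 M10, 7 M12, 45 M5 — 17 + 6 + 7 + 7 + 7 + 45 = 89 screws.
One more screw must push some size to its target, so 89 + 1 = 90.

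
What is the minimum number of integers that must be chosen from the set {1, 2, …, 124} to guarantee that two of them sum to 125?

63

Partition {1, …, 124} into 62 pairs: {1,124}, {2,123}, …, {62,63}.
Choosing 62 integers — say the integers 1 through 62 — takes one from each pair and avoids the property.
Choosing 63 forces two into the same pair by pigeonhole, and those sum to 125. So 63.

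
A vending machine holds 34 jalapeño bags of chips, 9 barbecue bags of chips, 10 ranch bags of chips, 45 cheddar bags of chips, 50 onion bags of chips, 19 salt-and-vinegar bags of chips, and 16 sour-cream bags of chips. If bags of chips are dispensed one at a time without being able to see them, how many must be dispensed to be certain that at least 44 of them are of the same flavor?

175

In the worst case we take at most 43 of each flavor, but all 34 jalapeño, all 9 barbecue, all 10 ranch, all 19 salt-and-vinegar, and all 16 sour-cream (fewer than 43), giving 34 + 9 + 10 + 43 + 43 + 19 + 16 = 174.
One more bag of chips then forces some flavor to 44, so 174 + 1 = 175.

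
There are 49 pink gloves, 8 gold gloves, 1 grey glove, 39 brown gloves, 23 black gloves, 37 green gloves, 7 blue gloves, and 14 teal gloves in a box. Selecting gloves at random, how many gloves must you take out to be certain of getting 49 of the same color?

178

In the worst case we take at most 48 of each color, but all 8 gold, all 1 grey, all 39 brown, all 23 black, all 37 green, all 7 blue, and all 14 teal (fewer than 48), giving 48 + 8 + 1 + 39 + 23 + 37 + 7 + 14 = 177.
One more glove then forces some color to 49, so 177 + 1 = 178.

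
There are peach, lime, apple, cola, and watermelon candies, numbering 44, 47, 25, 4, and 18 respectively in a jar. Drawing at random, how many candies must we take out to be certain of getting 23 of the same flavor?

89

Treat the 5 flavors as pigeonholes.
In the worst case we take at most 22 of each flavor, but all 4 cola and all 18 watermelon (fewer than 22), giving 22 + 22 + 22 + 4 + 18 = 88.
One more candy then forces some flavor to 23, so 88 + 1 = 89.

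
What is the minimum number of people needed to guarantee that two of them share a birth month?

13

There are 12 months of the year acting as pigeonholes.
With 12 people we could place one in each, avoiding any repeat.
One more forces some class to hold 2, so 12 + 1 = 13.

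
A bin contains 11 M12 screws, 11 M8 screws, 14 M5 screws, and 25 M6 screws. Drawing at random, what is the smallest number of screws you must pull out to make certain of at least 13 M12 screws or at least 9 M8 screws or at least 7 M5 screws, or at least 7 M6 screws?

32

The worst case stops just short of every target: all 11 M12, 8 M8, 6 M5, 6 M6 — 11 + 8 + 6 + 6 = 31 screws.
One more screw must push some size to its target, so 31 + 1 = 32.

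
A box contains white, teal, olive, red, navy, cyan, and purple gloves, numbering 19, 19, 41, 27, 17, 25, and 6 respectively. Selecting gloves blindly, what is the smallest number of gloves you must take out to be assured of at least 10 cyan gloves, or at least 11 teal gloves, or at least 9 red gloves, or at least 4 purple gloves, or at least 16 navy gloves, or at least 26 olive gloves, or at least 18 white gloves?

Each of the 7 colors has its own threshold; avoid all of them simultaneously.
The worst case stops just short of every target: 17 white, 10 teal, 25 olive, 8 red, 15 navy, 9 cyan, 3 purple — 17 + 10 + 25 + 8 + 15 + 9 + 3 = 87 gloves.
One more glove must push some color to its target, so 87 + 1 = 88.

88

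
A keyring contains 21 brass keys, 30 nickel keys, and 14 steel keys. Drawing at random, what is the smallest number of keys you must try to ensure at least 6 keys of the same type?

The worst case takes 5 keys of each type without reaching 6 of any: 3 × 5 = 15.
The next key must bring some type to 6, so 15 + 1 = 16.

16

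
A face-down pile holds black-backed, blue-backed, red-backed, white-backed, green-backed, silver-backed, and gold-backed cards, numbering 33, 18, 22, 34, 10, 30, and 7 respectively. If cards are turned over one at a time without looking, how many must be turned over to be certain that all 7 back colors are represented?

148

The hardest back color to obtain is gold-backed: we could draw every other card first — 154 − 7 = 147 cards — without a single gold-backed one.
The next draw must be gold-backed, so 147 + 1 = 148.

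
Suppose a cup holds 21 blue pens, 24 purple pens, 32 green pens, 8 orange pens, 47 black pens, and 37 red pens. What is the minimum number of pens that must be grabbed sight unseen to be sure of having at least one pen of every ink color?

162

The hardest ink color to obtain is orange: we could draw every other pen first — 169 − 8 = 161 pens — without a single orange one.
The next draw must be orange, so 161 + 1 = 162.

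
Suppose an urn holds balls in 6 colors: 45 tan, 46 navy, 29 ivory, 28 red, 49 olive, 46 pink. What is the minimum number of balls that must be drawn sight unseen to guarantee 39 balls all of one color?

In the worst case we take at most 38 of each color, but all 29 ivory and all 28 red (fewer than 38), giving 38 + 38 + 29 + 28 + 38 + 38 = 209.
One more ball then forces some color to 39, so 209 + 1 = 210.

210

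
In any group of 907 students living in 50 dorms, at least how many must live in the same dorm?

19

The 907 students fall into 50 dorms.
If each of the 50 dorms held at most 18, the total would be at most 50 × 18 = 900 < 907, a contradiction.
So at least one holds ⌈907/50⌉ = 19.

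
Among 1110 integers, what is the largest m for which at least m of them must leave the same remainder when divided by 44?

If each of the 44 residue classes modulo 44 held at most 25, the total would be at most 44 × 25 = 1100 < 1110, a contradiction.
So at least one holds ⌈1110/44⌉ = 26.

26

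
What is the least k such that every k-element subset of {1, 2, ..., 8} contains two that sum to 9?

Partition {1, …, 8} into 4 pairs: {1,8}, {2,7}, …, {4,5}.
Choosing 4 integers — say the integers 1 through 4 — takes one from each pair and avoids the property.
Choosing 5 forces two into the same pair by pigeonhole, and those sum to 9. So 5.

5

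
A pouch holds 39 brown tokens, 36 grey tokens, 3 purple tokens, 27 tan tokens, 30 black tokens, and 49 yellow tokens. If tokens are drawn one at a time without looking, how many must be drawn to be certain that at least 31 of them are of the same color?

In the worst case we take at most 30 of each color, but all 3 purple and all 27 tan (fewer than 30), giving 30 + 30 + 3 + 27 + 30 + 30 = 150.
One more token then forces some color to 31, so 150 + 1 = 151.

151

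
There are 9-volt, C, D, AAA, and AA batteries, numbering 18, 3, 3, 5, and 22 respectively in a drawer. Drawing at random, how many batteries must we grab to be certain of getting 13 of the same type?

36

Treat the 5 types as pigeonholes.
In the worst case we take at most 12 of each type, but all 3 C, all 3 D, and all 5 AAA (fewer than 12), giving 12 + 3 + 3 + 5 + 12 = 35.
One more battery then forces some type to 13, so 35 + 1 = 36.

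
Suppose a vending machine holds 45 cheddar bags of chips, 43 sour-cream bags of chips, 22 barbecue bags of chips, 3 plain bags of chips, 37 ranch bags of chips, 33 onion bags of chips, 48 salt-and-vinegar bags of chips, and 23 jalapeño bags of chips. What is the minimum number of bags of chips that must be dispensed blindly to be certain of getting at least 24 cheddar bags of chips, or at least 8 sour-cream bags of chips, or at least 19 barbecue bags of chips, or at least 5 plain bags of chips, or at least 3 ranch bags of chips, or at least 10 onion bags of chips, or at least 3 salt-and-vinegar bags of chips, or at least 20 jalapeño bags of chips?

84

Each of the 8 flavors has its own threshold; avoid all of them simultaneously.
The worst case stops just short of every target: 23 cheddar, 7 sour-cream, 18 barbecue, all 3 plain, 2 ranch, 9 onion, 2 salt-and-vinegar, 19 jalapeño — 23 + 7 + 18 + 3 + 2 + 9 + 2 + 19 = 83 bags of chips.
One more bag of chips must push some flavor to its target, so 83 + 1 = 84.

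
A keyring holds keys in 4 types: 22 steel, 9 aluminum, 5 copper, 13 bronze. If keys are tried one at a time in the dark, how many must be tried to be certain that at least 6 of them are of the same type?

21

The worst case takes 5 keys of each type without reaching 6 of any: 4 × 5 = 20.
The next key must bring some type to 6, so 20 + 1 = 21.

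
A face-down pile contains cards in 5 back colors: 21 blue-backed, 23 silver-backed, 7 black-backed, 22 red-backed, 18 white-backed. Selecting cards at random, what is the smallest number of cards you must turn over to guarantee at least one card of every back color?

The hardest back color to obtain is black-backed: we could draw every other card first — 91 − 7 = 84 cards — without a single black-backed one.
The next draw must be black-backed, so 84 + 1 = 85.

85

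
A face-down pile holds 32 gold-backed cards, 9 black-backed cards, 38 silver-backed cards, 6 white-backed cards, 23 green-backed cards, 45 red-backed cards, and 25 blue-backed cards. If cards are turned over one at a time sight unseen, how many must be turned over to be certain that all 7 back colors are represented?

The hardest back color to obtain is white-backed: we could draw every other card first — 178 − 6 = 172 cards — without a single white-backed one.
The next draw must be white-backed, so 172 + 1 = 173.

173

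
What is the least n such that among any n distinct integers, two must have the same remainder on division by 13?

14

Use the pigeonhole principle on residue classes: two integers differ by a multiple of 13 exactly when they share a remainder mod 13.
There are 13 residue classes mod 13, so 13 integers can all lie in distinct classes.
One more integer must repeat a residue, giving a difference divisible by 13. So n = 13 + 1 = 14.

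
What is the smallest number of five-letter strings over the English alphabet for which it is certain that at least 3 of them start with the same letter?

There are 26 possible first letters acting as pigeonholes.
With 26 × 2 = 52 five-letter strings over the English alphabet we could place exactly 2 in each, with no class reaching 3.
One more forces some class to hold 3, so 52 + 1 = 53.

53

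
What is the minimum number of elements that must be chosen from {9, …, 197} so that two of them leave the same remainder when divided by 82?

83

Group the integers by remainder mod 82; there are 82 residue classes, each nonempty in this range.
Choosing one from each class (82 integers) avoids any shared remainder.
One more choice must repeat a class, so two differ by a multiple of 82. Hence 82 + 1 = 83.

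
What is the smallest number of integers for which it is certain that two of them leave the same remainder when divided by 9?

10

There are 9 residue classes modulo 9 acting as pigeonholes.
With 9 integers we could place one in each, avoiding any repeat.
One more forces some class to hold 2, so 9 + 1 = 10.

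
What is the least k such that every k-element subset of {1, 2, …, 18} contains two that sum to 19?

10

Partition {1, …, 18} into 9 pairs: {1,18}, {2,17}, …, {9,10}.
Choosing 9 integers — say the integers 1 through 9 — takes one from each pair and avoids the property.
Choosing 10 forces two into the same pair by pigeonhole, and those sum to 19. So 10.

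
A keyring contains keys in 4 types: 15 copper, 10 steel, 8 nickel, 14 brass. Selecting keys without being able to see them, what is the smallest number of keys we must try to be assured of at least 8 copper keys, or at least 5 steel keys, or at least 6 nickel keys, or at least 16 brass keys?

31

The worst case stops just short of every target: 7 copper, 4 steel, 5 nickel, all 14 brass — 7 + 4 + 5 + 14 = 30 keys.
One more key must push some type to its target, so 30 + 1 = 31.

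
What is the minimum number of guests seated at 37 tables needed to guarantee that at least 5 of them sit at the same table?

149

There are 37 tables acting as pigeonholes.
With 37 × 4 = 148 guests we could place exactly 4 in each, with no class reaching 5.
One more forces some class to hold 5, so 148 + 1 = 149.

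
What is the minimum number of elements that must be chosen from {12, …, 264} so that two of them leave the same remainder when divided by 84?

Use the pigeonhole principle on residue classes: group the integers by remainder mod 84; there are 84 residue classes, each nonempty in this range.
Choosing one from each class (84 integers) avoids any shared remainder.
One more choice must repeat a class, so two differ by a multiple of 84. Hence 84 + 1 = 85.

85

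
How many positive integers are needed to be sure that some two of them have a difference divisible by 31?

32

Two integers differ by a multiple of 31 exactly when they share a remainder mod 31.
There are 31 residue classes mod 31, so 31 integers can all lie in distinct classes.
One more integer must repeat a residue, giving a difference divisible by 31. So n = 31 + 1 = 32.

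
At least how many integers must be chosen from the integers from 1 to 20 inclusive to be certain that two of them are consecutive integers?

11

Partition {1, …, 20} into 10 pairs: {1,2}, {3,4}, …, {19,20}.
Choosing 10 integers — say the 10 even numbers 2, 4, …, 20 — takes one from each pair and avoids the property.
Choosing 11 forces two into the same pair by pigeonhole, and those are consecutive. So 11.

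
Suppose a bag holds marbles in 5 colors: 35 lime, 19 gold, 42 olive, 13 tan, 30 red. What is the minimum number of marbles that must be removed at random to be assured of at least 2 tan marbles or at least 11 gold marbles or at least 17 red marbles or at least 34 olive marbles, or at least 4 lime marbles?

64

The worst case stops just short of every target: 3 lime, 10 gold, 33 olive, 1 tan, 16 red — 3 + 10 + 33 + 1 + 16 = 63 marbles.
One more marble must push some color to its target, so 63 + 1 = 64.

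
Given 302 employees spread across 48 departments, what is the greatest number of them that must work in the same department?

7

If each of the 48 departments held at most 6, the total would be at most 48 × 6 = 288 < 302, a contradiction.
So at least one holds ⌈302/48⌉ = 7.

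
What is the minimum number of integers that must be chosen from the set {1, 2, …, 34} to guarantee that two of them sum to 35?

Partition {1, …, 34} into 17 pairs: {1,34}, {2,33}, …, {17,18}.
Choosing 17 integers — say the integers 1 through 17 — takes one from each pair and avoids the property.
Choosing 18 forces two into the same pair by pigeonhole, and those sum to 35. So 18.

18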